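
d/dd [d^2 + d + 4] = 2*d + 1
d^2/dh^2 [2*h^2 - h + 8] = 4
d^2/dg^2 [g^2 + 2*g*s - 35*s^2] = 2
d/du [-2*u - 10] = -2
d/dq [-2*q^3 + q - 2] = 1 - 6*q^2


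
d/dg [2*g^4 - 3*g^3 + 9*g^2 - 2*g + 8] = 8*g^3 - 9*g^2 + 18*g - 2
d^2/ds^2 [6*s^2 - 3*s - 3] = 12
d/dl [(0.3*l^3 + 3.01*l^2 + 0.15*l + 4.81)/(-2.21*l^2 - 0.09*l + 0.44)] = (-0.663*l^4 - 0.0540000000000003*l^3 + 0.4566*l^2 + 23.909*l + 0.4989)/(4.8841*l^4 + 0.3978*l^3 - 1.9367*l^2 - 0.0792*l + 0.1936)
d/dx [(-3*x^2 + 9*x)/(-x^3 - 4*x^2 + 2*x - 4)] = 3*(-x^4 + 6*x^3 + 10*x^2 + 8*x - 12)/(x^6 + 8*x^5 + 12*x^4 - 8*x^3 + 36*x^2 - 16*x + 16)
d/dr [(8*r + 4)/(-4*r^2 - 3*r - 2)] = 4*(8*r^2 + 8*r - 1)/(16*r^4 + 24*r^3 + 25*r^2 + 12*r + 4)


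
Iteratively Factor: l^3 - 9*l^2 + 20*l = (l)*(l^2 - 9*l + 20) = l*(l - 5)*(l - 4)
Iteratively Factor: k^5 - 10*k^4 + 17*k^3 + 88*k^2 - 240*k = (k - 5)*(k^4 - 5*k^3 - 8*k^2 + 48*k) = (k - 5)*(k + 3)*(k^3 - 8*k^2 + 16*k) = (k - 5)*(k - 4)*(k + 3)*(k^2 - 4*k) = k*(k - 5)*(k - 4)*(k + 3)*(k - 4)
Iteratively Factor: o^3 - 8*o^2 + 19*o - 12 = (o - 1)*(o^2 - 7*o + 12) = (o - 4)*(o - 1)*(o - 3)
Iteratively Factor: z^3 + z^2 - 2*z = (z - 1)*(z^2 + 2*z) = (z - 1)*(z + 2)*(z)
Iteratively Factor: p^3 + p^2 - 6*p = (p - 2)*(p^2 + 3*p) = p*(p - 2)*(p + 3)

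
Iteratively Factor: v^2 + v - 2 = (v - 1)*(v + 2)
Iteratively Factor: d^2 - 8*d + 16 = (d - 4)*(d - 4)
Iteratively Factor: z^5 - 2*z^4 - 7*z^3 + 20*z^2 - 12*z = (z)*(z^4 - 2*z^3 - 7*z^2 + 20*z - 12) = z*(z - 2)*(z^3 - 7*z + 6) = z*(z - 2)*(z + 3)*(z^2 - 3*z + 2) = z*(z - 2)*(z - 1)*(z + 3)*(z - 2)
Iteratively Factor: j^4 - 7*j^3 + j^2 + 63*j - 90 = (j - 3)*(j^3 - 4*j^2 - 11*j + 30) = (j - 3)*(j + 3)*(j^2 - 7*j + 10) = (j - 5)*(j - 3)*(j + 3)*(j - 2)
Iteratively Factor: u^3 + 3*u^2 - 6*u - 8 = (u + 4)*(u^2 - u - 2) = (u - 2)*(u + 4)*(u + 1)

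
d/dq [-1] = 0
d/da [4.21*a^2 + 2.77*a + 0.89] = 8.42*a + 2.77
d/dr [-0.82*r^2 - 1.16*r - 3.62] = -1.64*r - 1.16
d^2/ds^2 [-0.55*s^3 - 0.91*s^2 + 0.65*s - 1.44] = -3.3*s - 1.82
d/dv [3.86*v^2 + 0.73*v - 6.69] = 7.72*v + 0.73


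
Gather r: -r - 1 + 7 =6 - r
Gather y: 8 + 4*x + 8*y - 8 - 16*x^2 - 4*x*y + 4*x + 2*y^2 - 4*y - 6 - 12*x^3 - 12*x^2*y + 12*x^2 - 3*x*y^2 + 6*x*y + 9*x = -12*x^3 - 4*x^2 + 17*x + y^2*(2 - 3*x) + y*(-12*x^2 + 2*x + 4) - 6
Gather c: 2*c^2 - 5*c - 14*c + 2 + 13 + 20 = 2*c^2 - 19*c + 35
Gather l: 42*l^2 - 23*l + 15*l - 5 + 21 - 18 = 42*l^2 - 8*l - 2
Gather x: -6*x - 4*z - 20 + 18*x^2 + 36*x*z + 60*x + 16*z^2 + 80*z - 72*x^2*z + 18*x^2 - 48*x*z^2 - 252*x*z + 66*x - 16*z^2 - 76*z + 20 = x^2*(36 - 72*z) + x*(-48*z^2 - 216*z + 120)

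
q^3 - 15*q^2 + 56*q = q*(q - 8)*(q - 7)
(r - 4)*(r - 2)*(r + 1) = r^3 - 5*r^2 + 2*r + 8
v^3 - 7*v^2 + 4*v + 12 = (v - 6)*(v - 2)*(v + 1)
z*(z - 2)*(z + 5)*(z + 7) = z^4 + 10*z^3 + 11*z^2 - 70*z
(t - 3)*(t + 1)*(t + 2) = t^3 - 7*t - 6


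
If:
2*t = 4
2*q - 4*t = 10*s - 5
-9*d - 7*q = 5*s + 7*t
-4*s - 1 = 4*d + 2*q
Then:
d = 183/34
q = -259/34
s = -31/17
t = 2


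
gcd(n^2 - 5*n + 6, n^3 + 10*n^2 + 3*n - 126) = n - 3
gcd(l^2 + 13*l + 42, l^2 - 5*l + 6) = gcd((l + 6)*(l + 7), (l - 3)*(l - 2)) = 1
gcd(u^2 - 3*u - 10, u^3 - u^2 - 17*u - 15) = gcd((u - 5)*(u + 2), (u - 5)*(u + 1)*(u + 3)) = u - 5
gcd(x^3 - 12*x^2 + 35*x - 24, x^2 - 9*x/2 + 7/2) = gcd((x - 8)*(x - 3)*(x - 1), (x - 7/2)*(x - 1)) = x - 1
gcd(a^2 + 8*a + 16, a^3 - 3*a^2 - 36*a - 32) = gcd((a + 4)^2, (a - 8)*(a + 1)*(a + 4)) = a + 4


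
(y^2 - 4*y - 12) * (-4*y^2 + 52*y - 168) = -4*y^4 + 68*y^3 - 328*y^2 + 48*y + 2016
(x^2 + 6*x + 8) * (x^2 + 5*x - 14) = x^4 + 11*x^3 + 24*x^2 - 44*x - 112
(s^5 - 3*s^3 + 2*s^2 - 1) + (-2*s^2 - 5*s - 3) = s^5 - 3*s^3 - 5*s - 4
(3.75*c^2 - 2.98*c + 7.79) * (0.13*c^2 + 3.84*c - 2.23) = 0.4875*c^4 + 14.0126*c^3 - 18.793*c^2 + 36.559*c - 17.3717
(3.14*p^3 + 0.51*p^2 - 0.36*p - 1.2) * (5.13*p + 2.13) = 16.1082*p^4 + 9.3045*p^3 - 0.7605*p^2 - 6.9228*p - 2.556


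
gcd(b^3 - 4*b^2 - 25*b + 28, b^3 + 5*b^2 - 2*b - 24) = b + 4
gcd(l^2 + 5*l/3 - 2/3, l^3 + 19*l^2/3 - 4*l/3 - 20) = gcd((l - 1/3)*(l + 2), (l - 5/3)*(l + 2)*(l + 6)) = l + 2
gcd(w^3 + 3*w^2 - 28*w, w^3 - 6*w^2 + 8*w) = w^2 - 4*w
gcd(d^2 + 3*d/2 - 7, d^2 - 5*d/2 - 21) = d + 7/2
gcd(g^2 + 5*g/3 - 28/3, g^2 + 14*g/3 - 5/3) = 1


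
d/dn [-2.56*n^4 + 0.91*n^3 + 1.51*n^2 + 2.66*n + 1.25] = -10.24*n^3 + 2.73*n^2 + 3.02*n + 2.66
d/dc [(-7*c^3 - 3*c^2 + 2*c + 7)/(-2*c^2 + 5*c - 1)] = (14*c^4 - 70*c^3 + 10*c^2 + 34*c - 37)/(4*c^4 - 20*c^3 + 29*c^2 - 10*c + 1)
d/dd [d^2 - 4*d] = 2*d - 4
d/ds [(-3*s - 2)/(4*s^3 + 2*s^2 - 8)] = (-3*s^3 - 3*s^2/2 + s*(3*s + 1)*(3*s + 2) + 6)/(2*s^3 + s^2 - 4)^2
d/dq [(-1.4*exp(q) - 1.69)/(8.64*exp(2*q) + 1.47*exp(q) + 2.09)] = (12.096*exp(2*q) + 29.2032*exp(q) - 0.4417)*exp(q)/(74.6496*exp(4*q) + 25.4016*exp(3*q) + 38.2761*exp(2*q) + 6.1446*exp(q) + 4.3681)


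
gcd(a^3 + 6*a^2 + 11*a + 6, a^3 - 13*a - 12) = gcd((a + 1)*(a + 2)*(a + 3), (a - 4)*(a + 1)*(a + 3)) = a^2 + 4*a + 3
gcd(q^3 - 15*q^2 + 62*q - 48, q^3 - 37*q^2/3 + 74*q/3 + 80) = q^2 - 14*q + 48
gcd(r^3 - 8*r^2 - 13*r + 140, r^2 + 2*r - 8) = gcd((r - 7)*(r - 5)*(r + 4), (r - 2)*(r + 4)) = r + 4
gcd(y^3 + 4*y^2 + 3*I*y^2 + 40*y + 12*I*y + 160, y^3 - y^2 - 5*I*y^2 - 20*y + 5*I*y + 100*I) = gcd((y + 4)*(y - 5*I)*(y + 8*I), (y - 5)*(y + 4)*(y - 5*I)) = y^2 + y*(4 - 5*I) - 20*I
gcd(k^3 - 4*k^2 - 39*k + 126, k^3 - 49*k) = k - 7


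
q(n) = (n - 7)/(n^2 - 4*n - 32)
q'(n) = (4 - 2*n)*(n - 7)/(n^2 - 4*n - 32)^2 + 1/(n^2 - 4*n - 32) = (n^2 - 4*n - 2*(n - 7)*(n - 2) - 32)/(-n^2 + 4*n + 32)^2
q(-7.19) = -0.29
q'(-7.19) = -0.09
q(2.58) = 0.12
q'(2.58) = -0.02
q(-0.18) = 0.23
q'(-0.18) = -0.06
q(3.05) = 0.11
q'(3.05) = -0.02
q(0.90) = 0.18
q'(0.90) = -0.04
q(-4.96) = -0.96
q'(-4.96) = -1.00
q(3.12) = 0.11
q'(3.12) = -0.02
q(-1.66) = 0.38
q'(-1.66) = -0.17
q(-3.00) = 0.91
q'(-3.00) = -0.92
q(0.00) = 0.22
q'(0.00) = -0.06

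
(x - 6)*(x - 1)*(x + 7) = x^3 - 43*x + 42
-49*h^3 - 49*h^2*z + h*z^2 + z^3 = (-7*h + z)*(h + z)*(7*h + z)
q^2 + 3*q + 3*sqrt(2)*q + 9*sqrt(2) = (q + 3)*(q + 3*sqrt(2))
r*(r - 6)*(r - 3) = r^3 - 9*r^2 + 18*r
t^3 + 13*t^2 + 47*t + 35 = (t + 1)*(t + 5)*(t + 7)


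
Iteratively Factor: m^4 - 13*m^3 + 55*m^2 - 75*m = (m - 5)*(m^3 - 8*m^2 + 15*m) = (m - 5)^2*(m^2 - 3*m) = m*(m - 5)^2*(m - 3)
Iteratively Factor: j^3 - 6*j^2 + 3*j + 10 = (j - 5)*(j^2 - j - 2) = (j - 5)*(j + 1)*(j - 2)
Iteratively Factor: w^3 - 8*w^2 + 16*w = (w)*(w^2 - 8*w + 16) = w*(w - 4)*(w - 4)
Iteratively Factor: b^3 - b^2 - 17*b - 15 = (b + 3)*(b^2 - 4*b - 5) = (b - 5)*(b + 3)*(b + 1)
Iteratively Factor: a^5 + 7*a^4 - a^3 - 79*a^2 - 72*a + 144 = (a - 3)*(a^4 + 10*a^3 + 29*a^2 + 8*a - 48) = (a - 3)*(a + 3)*(a^3 + 7*a^2 + 8*a - 16) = (a - 3)*(a + 3)*(a + 4)*(a^2 + 3*a - 4) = (a - 3)*(a - 1)*(a + 3)*(a + 4)*(a + 4)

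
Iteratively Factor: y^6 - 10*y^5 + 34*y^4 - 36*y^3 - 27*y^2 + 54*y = (y - 3)*(y^5 - 7*y^4 + 13*y^3 + 3*y^2 - 18*y) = (y - 3)*(y - 2)*(y^4 - 5*y^3 + 3*y^2 + 9*y) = (y - 3)^2*(y - 2)*(y^3 - 2*y^2 - 3*y) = (y - 3)^3*(y - 2)*(y^2 + y) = y*(y - 3)^3*(y - 2)*(y + 1)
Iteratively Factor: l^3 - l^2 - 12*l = (l)*(l^2 - l - 12) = l*(l + 3)*(l - 4)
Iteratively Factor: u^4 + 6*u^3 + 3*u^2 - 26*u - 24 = (u + 3)*(u^3 + 3*u^2 - 6*u - 8) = (u + 3)*(u + 4)*(u^2 - u - 2) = (u - 2)*(u + 3)*(u + 4)*(u + 1)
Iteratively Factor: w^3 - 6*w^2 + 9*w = (w)*(w^2 - 6*w + 9) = w*(w - 3)*(w - 3)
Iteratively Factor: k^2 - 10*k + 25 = (k - 5)*(k - 5)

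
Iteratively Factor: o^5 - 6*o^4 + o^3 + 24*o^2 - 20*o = (o - 2)*(o^4 - 4*o^3 - 7*o^2 + 10*o) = o*(o - 2)*(o^3 - 4*o^2 - 7*o + 10) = o*(o - 2)*(o - 1)*(o^2 - 3*o - 10) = o*(o - 5)*(o - 2)*(o - 1)*(o + 2)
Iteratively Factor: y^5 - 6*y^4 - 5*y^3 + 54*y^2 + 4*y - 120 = (y - 2)*(y^4 - 4*y^3 - 13*y^2 + 28*y + 60) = (y - 2)*(y + 2)*(y^3 - 6*y^2 - y + 30) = (y - 5)*(y - 2)*(y + 2)*(y^2 - y - 6) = (y - 5)*(y - 3)*(y - 2)*(y + 2)*(y + 2)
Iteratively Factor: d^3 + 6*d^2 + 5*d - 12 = (d + 4)*(d^2 + 2*d - 3) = (d - 1)*(d + 4)*(d + 3)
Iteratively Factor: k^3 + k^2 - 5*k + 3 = (k - 1)*(k^2 + 2*k - 3) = (k - 1)^2*(k + 3)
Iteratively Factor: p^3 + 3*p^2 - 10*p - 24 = (p - 3)*(p^2 + 6*p + 8) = (p - 3)*(p + 4)*(p + 2)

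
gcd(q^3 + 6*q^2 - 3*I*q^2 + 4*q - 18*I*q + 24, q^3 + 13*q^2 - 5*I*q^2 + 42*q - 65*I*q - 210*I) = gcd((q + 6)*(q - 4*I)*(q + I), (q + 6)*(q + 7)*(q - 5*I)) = q + 6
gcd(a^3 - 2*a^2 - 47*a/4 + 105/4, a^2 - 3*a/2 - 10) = 1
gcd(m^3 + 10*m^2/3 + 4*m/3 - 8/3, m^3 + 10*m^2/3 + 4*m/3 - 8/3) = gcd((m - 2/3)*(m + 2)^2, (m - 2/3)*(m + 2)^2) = m^3 + 10*m^2/3 + 4*m/3 - 8/3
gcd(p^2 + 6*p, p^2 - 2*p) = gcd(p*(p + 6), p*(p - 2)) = p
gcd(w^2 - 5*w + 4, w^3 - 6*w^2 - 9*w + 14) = w - 1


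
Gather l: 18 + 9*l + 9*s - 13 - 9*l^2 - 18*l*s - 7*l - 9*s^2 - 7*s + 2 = -9*l^2 + l*(2 - 18*s) - 9*s^2 + 2*s + 7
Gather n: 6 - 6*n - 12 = -6*n - 6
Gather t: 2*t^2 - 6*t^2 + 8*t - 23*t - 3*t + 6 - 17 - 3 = -4*t^2 - 18*t - 14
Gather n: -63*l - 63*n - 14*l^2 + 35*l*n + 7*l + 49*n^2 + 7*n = -14*l^2 - 56*l + 49*n^2 + n*(35*l - 56)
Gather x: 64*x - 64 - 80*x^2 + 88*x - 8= -80*x^2 + 152*x - 72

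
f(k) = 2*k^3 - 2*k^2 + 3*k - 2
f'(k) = 6*k^2 - 4*k + 3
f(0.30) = -1.23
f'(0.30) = 2.34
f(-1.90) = -28.64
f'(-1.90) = 32.26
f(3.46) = 67.28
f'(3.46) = 60.99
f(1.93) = 10.72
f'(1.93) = 17.63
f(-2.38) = -47.43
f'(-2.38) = 46.51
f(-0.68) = -5.59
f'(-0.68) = 8.49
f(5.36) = 264.60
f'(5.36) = 153.94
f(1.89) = 10.03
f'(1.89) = 16.87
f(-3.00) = -83.00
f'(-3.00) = 69.00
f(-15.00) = -7247.00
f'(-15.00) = 1413.00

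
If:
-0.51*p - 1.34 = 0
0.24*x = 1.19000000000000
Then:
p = -2.63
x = 4.96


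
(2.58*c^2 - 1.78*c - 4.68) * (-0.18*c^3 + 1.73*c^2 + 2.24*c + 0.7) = -0.4644*c^5 + 4.7838*c^4 + 3.5422*c^3 - 10.2776*c^2 - 11.7292*c - 3.276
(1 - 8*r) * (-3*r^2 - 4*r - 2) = 24*r^3 + 29*r^2 + 12*r - 2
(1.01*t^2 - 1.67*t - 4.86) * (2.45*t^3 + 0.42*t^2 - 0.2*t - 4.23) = 2.4745*t^5 - 3.6673*t^4 - 12.8104*t^3 - 5.9795*t^2 + 8.0361*t + 20.5578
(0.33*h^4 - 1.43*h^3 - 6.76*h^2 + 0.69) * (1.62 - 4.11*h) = -1.3563*h^5 + 6.4119*h^4 + 25.467*h^3 - 10.9512*h^2 - 2.8359*h + 1.1178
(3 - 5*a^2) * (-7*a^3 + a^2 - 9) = 35*a^5 - 5*a^4 - 21*a^3 + 48*a^2 - 27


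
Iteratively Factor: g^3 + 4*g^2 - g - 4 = (g + 4)*(g^2 - 1) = (g - 1)*(g + 4)*(g + 1)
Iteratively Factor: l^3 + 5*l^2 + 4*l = (l)*(l^2 + 5*l + 4) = l*(l + 4)*(l + 1)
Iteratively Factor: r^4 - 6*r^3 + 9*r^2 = (r - 3)*(r^3 - 3*r^2) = r*(r - 3)*(r^2 - 3*r) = r^2*(r - 3)*(r - 3)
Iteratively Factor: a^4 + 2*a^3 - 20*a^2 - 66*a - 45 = (a + 3)*(a^3 - a^2 - 17*a - 15) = (a - 5)*(a + 3)*(a^2 + 4*a + 3) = (a - 5)*(a + 1)*(a + 3)*(a + 3)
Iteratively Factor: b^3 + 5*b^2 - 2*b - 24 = (b + 4)*(b^2 + b - 6) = (b - 2)*(b + 4)*(b + 3)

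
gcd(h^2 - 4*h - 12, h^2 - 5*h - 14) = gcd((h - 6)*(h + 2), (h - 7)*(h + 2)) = h + 2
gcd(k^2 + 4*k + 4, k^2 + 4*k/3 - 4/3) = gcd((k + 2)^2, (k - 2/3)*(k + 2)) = k + 2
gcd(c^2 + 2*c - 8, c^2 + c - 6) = c - 2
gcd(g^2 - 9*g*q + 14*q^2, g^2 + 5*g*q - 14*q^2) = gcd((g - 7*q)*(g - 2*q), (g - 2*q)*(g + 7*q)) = -g + 2*q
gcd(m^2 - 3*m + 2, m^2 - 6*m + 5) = m - 1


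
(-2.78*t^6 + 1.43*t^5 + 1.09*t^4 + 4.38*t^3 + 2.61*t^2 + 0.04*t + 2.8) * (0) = 0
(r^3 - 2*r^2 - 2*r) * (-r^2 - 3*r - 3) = -r^5 - r^4 + 5*r^3 + 12*r^2 + 6*r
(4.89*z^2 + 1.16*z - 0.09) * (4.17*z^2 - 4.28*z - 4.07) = 20.3913*z^4 - 16.092*z^3 - 25.2424*z^2 - 4.336*z + 0.3663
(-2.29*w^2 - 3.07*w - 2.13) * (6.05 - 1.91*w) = 4.3739*w^3 - 7.9908*w^2 - 14.5052*w - 12.8865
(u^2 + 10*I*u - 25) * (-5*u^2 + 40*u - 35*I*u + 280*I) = -5*u^4 + 40*u^3 - 85*I*u^3 + 475*u^2 + 680*I*u^2 - 3800*u + 875*I*u - 7000*I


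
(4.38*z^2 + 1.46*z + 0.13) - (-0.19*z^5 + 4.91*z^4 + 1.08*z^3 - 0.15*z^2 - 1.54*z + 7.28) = 0.19*z^5 - 4.91*z^4 - 1.08*z^3 + 4.53*z^2 + 3.0*z - 7.15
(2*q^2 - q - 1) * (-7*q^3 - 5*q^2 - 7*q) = -14*q^5 - 3*q^4 - 2*q^3 + 12*q^2 + 7*q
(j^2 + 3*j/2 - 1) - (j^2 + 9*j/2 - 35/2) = 33/2 - 3*j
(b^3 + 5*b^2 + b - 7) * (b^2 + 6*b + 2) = b^5 + 11*b^4 + 33*b^3 + 9*b^2 - 40*b - 14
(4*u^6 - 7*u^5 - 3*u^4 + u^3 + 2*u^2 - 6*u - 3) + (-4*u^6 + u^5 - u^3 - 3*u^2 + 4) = -6*u^5 - 3*u^4 - u^2 - 6*u + 1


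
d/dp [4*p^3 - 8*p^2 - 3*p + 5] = 12*p^2 - 16*p - 3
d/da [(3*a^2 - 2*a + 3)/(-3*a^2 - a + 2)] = (-9*a^2 + 30*a - 1)/(9*a^4 + 6*a^3 - 11*a^2 - 4*a + 4)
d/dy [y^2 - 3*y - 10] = 2*y - 3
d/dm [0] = 0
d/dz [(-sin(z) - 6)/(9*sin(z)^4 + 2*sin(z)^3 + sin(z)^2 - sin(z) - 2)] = (27*sin(z)^4 + 220*sin(z)^3 + 37*sin(z)^2 + 12*sin(z) - 4)*cos(z)/(9*sin(z)^4 + 2*sin(z)^3 + sin(z)^2 - sin(z) - 2)^2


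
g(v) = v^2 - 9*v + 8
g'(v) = 2*v - 9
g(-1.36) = 22.09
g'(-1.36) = -11.72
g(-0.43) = 12.05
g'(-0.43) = -9.86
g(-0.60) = 13.76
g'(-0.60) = -10.20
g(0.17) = 6.50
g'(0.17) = -8.66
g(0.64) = 2.65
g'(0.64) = -7.72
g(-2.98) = 43.70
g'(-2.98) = -14.96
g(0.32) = 5.22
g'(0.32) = -8.36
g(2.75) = -9.19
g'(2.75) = -3.50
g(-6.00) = 98.00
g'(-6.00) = -21.00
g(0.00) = 8.00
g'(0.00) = -9.00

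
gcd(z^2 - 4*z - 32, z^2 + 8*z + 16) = z + 4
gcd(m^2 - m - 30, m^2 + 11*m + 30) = m + 5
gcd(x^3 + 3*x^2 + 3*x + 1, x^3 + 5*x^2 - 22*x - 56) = 1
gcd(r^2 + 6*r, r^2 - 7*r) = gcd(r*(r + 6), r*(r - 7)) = r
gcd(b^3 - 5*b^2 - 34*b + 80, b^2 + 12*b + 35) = b + 5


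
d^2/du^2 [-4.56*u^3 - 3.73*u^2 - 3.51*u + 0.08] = -27.36*u - 7.46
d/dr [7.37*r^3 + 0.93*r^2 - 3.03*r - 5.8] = 22.11*r^2 + 1.86*r - 3.03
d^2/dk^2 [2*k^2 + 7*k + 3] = 4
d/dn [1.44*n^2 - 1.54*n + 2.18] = 2.88*n - 1.54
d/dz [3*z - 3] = 3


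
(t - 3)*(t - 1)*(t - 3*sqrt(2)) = t^3 - 3*sqrt(2)*t^2 - 4*t^2 + 3*t + 12*sqrt(2)*t - 9*sqrt(2)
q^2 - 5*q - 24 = (q - 8)*(q + 3)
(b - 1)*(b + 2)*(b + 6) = b^3 + 7*b^2 + 4*b - 12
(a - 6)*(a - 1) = a^2 - 7*a + 6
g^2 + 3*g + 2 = (g + 1)*(g + 2)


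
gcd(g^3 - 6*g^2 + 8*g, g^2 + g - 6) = g - 2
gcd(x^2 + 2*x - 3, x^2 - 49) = 1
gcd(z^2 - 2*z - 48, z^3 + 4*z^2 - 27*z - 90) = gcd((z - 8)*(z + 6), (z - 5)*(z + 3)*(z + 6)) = z + 6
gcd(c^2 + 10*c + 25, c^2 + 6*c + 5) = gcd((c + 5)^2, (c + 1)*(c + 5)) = c + 5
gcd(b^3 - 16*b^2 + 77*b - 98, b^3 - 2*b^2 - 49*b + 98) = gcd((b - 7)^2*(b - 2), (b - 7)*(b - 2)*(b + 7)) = b^2 - 9*b + 14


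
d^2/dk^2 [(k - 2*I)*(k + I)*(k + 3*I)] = 6*k + 4*I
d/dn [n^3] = 3*n^2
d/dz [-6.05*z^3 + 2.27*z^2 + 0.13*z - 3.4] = -18.15*z^2 + 4.54*z + 0.13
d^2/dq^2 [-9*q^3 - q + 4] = -54*q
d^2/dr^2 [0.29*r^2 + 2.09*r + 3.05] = 0.580000000000000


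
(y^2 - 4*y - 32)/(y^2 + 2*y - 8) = (y - 8)/(y - 2)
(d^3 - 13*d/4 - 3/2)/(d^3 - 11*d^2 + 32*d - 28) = (d^2 + 2*d + 3/4)/(d^2 - 9*d + 14)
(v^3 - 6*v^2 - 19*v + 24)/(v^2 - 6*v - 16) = (v^2 + 2*v - 3)/(v + 2)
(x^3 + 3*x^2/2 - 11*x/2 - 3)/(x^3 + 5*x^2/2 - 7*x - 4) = (x + 3)/(x + 4)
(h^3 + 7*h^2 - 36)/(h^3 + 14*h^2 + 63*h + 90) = (h - 2)/(h + 5)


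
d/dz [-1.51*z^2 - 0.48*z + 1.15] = -3.02*z - 0.48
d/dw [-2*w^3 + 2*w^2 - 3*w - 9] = -6*w^2 + 4*w - 3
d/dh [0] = 0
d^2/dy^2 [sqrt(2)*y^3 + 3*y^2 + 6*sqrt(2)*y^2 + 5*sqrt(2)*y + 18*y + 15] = 6*sqrt(2)*y + 6 + 12*sqrt(2)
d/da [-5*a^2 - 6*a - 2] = -10*a - 6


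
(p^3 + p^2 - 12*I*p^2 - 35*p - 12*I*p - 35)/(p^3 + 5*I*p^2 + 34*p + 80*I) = (p^2 + p*(1 - 7*I) - 7*I)/(p^2 + 10*I*p - 16)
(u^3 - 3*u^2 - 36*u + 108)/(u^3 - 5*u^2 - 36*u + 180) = (u - 3)/(u - 5)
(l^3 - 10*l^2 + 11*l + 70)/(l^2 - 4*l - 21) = (l^2 - 3*l - 10)/(l + 3)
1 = 1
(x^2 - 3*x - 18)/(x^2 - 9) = (x - 6)/(x - 3)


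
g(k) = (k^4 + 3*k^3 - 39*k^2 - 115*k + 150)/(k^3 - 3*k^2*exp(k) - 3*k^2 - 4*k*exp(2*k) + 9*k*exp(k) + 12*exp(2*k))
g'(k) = (4*k^3 + 9*k^2 - 78*k - 115)/(k^3 - 3*k^2*exp(k) - 3*k^2 - 4*k*exp(2*k) + 9*k*exp(k) + 12*exp(2*k)) + (k^4 + 3*k^3 - 39*k^2 - 115*k + 150)*(3*k^2*exp(k) - 3*k^2 + 8*k*exp(2*k) - 3*k*exp(k) + 6*k - 20*exp(2*k) - 9*exp(k))/(k^3 - 3*k^2*exp(k) - 3*k^2 - 4*k*exp(2*k) + 9*k*exp(k) + 12*exp(2*k))^2 = ((4*k^3 + 9*k^2 - 78*k - 115)*(k^3 - 3*k^2*exp(k) - 3*k^2 - 4*k*exp(2*k) + 9*k*exp(k) + 12*exp(2*k)) - (k^4 + 3*k^3 - 39*k^2 - 115*k + 150)*(-3*k^2*exp(k) + 3*k^2 - 8*k*exp(2*k) + 3*k*exp(k) - 6*k + 20*exp(2*k) + 9*exp(k)))/(k^3 - 3*k^2*exp(k) - 3*k^2 - 4*k*exp(2*k) + 9*k*exp(k) + 12*exp(2*k))^2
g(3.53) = 0.17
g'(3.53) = -0.62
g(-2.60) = -4.35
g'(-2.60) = -5.60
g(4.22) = 0.02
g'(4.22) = -0.06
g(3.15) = 1.14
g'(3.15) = -9.37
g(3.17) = 0.97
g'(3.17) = -7.26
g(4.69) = 0.01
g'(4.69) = -0.02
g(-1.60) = -14.75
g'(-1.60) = -18.13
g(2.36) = -0.81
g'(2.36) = -0.30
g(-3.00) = -2.54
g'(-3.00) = -3.59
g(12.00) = 0.00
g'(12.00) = 0.00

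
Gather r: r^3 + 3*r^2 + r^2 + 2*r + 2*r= r^3 + 4*r^2 + 4*r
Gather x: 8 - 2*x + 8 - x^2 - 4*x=-x^2 - 6*x + 16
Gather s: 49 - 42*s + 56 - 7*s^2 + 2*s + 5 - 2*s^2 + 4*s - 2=-9*s^2 - 36*s + 108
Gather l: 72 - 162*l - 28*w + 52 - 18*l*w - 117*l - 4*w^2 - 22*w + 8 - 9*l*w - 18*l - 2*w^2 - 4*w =l*(-27*w - 297) - 6*w^2 - 54*w + 132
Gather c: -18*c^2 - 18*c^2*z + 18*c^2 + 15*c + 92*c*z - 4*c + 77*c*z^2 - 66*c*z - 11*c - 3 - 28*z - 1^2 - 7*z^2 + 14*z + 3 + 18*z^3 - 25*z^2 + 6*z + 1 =-18*c^2*z + c*(77*z^2 + 26*z) + 18*z^3 - 32*z^2 - 8*z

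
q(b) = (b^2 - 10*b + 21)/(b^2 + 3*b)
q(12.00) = 0.25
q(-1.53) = -17.18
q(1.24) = 1.93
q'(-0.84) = -5.63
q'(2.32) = -0.59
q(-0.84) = -16.59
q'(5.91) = 0.05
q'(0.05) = -2797.85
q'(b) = (-2*b - 3)*(b^2 - 10*b + 21)/(b^2 + 3*b)^2 + (2*b - 10)/(b^2 + 3*b) = (13*b^2 - 42*b - 63)/(b^2*(b^2 + 6*b + 9))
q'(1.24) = -3.44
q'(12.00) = 0.04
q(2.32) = 0.26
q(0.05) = 134.44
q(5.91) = -0.06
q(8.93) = 0.11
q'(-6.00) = 2.03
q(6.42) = -0.03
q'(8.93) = 0.05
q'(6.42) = 0.06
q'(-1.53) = 6.27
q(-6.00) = 6.50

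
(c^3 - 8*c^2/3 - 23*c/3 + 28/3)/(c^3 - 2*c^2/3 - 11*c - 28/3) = (c - 1)/(c + 1)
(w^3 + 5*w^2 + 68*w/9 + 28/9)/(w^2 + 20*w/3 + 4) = (3*w^2 + 13*w + 14)/(3*(w + 6))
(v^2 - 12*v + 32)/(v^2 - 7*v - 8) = (v - 4)/(v + 1)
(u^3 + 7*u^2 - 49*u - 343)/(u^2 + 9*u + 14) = (u^2 - 49)/(u + 2)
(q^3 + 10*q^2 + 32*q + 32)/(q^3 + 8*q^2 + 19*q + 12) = (q^2 + 6*q + 8)/(q^2 + 4*q + 3)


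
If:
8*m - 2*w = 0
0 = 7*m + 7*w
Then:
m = 0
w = 0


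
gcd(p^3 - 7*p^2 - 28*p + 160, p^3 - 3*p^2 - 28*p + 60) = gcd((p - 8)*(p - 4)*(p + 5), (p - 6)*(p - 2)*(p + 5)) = p + 5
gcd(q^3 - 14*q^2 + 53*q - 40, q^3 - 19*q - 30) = q - 5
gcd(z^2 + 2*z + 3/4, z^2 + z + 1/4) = z + 1/2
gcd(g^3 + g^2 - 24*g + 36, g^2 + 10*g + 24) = g + 6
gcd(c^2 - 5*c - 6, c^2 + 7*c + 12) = 1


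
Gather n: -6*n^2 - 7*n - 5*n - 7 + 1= -6*n^2 - 12*n - 6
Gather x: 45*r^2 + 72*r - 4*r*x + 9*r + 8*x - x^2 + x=45*r^2 + 81*r - x^2 + x*(9 - 4*r)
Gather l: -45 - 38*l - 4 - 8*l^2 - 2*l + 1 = -8*l^2 - 40*l - 48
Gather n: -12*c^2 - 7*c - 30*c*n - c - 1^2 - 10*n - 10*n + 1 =-12*c^2 - 8*c + n*(-30*c - 20)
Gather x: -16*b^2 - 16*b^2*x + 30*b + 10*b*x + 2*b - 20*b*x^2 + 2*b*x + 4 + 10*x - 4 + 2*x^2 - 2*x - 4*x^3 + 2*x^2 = -16*b^2 + 32*b - 4*x^3 + x^2*(4 - 20*b) + x*(-16*b^2 + 12*b + 8)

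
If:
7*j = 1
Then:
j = 1/7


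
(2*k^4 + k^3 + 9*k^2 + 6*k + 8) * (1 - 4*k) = -8*k^5 - 2*k^4 - 35*k^3 - 15*k^2 - 26*k + 8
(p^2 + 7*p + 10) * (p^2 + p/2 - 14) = p^4 + 15*p^3/2 - p^2/2 - 93*p - 140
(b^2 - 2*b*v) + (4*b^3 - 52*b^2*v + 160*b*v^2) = 4*b^3 - 52*b^2*v + b^2 + 160*b*v^2 - 2*b*v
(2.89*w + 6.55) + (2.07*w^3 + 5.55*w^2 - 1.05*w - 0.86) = 2.07*w^3 + 5.55*w^2 + 1.84*w + 5.69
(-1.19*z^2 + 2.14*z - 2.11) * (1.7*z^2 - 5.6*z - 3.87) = -2.023*z^4 + 10.302*z^3 - 10.9657*z^2 + 3.5342*z + 8.1657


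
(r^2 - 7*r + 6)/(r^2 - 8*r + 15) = (r^2 - 7*r + 6)/(r^2 - 8*r + 15)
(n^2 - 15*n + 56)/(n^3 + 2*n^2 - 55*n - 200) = (n - 7)/(n^2 + 10*n + 25)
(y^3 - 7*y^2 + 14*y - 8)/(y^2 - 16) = (y^2 - 3*y + 2)/(y + 4)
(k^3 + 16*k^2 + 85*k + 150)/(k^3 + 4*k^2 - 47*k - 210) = (k + 5)/(k - 7)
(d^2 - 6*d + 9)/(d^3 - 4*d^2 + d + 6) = (d - 3)/(d^2 - d - 2)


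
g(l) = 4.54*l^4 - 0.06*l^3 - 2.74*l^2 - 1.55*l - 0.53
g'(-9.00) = -13205.45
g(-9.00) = 29622.16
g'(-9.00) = -13205.45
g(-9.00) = 29622.16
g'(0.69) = 0.55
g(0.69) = -1.89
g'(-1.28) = -32.91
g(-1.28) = 9.28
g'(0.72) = 1.19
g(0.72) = -1.87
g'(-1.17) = -24.47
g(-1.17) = 6.14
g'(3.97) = 1110.14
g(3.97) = 1074.14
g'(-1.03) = -15.94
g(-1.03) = 3.34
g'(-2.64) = -322.48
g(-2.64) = 206.10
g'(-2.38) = -234.35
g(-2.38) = 134.12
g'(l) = 18.16*l^3 - 0.18*l^2 - 5.48*l - 1.55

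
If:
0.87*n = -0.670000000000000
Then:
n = -0.77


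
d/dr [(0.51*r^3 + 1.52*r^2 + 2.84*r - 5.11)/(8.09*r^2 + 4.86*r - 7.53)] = (4.1259*r^4 + 4.9572*r^3 - 27.1093*r^2 + 59.7886*r + 3.4494)/(65.4481*r^4 + 78.6348*r^3 - 98.2158*r^2 - 73.1916*r + 56.7009)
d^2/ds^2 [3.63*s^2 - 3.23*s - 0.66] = 7.26000000000000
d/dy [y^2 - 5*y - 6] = 2*y - 5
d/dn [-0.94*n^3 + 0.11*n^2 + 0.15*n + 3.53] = -2.82*n^2 + 0.22*n + 0.15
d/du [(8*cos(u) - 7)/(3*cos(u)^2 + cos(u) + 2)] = (-24*sin(u)^2 - 42*cos(u) + 1)*sin(u)/(3*cos(u)^2 + cos(u) + 2)^2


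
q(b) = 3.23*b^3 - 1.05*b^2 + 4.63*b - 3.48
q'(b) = 9.69*b^2 - 2.1*b + 4.63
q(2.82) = 73.66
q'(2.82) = 75.77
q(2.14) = 33.27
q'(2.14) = 44.51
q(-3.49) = -169.73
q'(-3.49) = 129.98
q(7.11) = 1137.30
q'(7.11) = 479.55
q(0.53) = -0.84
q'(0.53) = 6.24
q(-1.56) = -25.52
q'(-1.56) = 31.49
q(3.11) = 97.92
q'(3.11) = 91.82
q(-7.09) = -1240.26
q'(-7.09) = 506.62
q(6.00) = 684.18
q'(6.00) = 340.87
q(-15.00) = -11210.43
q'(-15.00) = 2216.38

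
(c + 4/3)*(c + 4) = c^2 + 16*c/3 + 16/3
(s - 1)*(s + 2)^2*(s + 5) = s^4 + 8*s^3 + 15*s^2 - 4*s - 20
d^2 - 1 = (d - 1)*(d + 1)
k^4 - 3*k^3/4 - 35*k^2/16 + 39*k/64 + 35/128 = (k - 7/4)*(k - 1/2)*(k + 1/4)*(k + 5/4)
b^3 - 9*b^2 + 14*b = b*(b - 7)*(b - 2)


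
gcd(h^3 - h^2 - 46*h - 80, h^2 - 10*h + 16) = h - 8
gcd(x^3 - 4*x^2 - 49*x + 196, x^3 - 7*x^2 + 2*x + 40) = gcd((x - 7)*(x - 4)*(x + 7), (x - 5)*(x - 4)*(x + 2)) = x - 4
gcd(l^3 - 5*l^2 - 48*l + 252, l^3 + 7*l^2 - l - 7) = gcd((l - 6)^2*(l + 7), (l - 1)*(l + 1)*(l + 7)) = l + 7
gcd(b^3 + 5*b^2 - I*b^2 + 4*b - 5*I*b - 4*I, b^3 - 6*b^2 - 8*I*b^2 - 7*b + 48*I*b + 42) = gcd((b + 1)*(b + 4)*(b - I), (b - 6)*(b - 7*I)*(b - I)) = b - I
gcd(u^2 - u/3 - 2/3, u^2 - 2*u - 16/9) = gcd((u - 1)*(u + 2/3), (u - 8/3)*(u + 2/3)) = u + 2/3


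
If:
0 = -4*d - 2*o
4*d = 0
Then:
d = 0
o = 0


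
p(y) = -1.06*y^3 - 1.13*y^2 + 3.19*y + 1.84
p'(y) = -3.18*y^2 - 2.26*y + 3.19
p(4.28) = -88.31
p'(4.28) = -64.74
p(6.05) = -254.95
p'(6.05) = -126.88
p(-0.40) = 0.45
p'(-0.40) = 3.59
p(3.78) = -59.50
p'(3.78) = -50.79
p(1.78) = -2.04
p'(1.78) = -10.91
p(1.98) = -4.50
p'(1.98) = -13.75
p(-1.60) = -1.82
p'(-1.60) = -1.33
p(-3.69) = 27.94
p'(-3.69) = -31.77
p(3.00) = -27.38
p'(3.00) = -32.21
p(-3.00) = 10.72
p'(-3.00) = -18.65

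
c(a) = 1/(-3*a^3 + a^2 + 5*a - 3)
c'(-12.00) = 0.00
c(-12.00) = 0.00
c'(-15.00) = 0.00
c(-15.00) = 0.00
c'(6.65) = 0.00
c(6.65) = -0.00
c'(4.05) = 0.00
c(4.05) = -0.01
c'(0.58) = -25.73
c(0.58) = -2.87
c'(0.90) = 32.39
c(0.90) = 8.13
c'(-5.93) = 0.00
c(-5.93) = 0.00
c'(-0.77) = 0.08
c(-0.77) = -0.20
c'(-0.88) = 0.18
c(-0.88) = -0.22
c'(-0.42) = -0.12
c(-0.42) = -0.21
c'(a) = (9*a^2 - 2*a - 5)/(-3*a^3 + a^2 + 5*a - 3)^2 = (9*a^2 - 2*a - 5)/(3*a^3 - a^2 - 5*a + 3)^2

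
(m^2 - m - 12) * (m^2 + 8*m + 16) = m^4 + 7*m^3 - 4*m^2 - 112*m - 192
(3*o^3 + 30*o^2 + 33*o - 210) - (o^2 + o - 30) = 3*o^3 + 29*o^2 + 32*o - 180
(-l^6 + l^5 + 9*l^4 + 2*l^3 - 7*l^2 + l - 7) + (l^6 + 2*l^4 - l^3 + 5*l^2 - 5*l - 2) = l^5 + 11*l^4 + l^3 - 2*l^2 - 4*l - 9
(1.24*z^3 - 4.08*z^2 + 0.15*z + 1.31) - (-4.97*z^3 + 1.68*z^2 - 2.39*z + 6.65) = 6.21*z^3 - 5.76*z^2 + 2.54*z - 5.34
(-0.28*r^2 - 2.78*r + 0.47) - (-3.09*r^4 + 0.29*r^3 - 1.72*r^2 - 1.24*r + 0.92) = 3.09*r^4 - 0.29*r^3 + 1.44*r^2 - 1.54*r - 0.45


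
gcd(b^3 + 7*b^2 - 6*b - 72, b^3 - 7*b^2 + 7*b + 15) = b - 3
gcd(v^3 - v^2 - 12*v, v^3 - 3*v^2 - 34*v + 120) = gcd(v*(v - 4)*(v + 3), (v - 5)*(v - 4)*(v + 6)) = v - 4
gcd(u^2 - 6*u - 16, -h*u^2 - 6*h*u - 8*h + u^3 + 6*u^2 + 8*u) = u + 2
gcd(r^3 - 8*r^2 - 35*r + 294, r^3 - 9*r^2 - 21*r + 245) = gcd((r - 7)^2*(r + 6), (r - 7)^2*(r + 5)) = r^2 - 14*r + 49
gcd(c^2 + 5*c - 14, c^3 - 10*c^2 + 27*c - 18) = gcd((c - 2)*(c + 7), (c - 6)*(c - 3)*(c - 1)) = 1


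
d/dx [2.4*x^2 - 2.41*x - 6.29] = 4.8*x - 2.41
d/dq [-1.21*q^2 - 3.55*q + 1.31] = -2.42*q - 3.55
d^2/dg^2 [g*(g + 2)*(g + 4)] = 6*g + 12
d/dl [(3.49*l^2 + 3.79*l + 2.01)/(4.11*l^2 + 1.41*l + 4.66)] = (-10.656*l^2 + 16.0046*l + 14.8273)/(16.8921*l^4 + 11.5902*l^3 + 40.2933*l^2 + 13.1412*l + 21.7156)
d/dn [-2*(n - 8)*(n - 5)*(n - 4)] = -6*n^2 + 68*n - 184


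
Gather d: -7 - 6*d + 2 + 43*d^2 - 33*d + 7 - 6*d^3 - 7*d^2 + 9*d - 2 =-6*d^3 + 36*d^2 - 30*d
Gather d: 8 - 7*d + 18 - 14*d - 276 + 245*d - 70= 224*d - 320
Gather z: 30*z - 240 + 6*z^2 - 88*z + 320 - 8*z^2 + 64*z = -2*z^2 + 6*z + 80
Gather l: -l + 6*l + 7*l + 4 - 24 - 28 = 12*l - 48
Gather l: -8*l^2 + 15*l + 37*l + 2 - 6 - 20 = -8*l^2 + 52*l - 24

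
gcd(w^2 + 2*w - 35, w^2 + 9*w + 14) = w + 7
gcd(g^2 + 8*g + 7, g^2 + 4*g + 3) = g + 1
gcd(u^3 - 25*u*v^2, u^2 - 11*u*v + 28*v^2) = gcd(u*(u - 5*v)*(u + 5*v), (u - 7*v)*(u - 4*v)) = 1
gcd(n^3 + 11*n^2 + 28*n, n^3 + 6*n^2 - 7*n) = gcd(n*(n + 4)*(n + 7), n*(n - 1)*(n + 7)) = n^2 + 7*n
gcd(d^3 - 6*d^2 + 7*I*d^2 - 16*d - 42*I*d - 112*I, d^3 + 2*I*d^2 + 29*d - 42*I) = d + 7*I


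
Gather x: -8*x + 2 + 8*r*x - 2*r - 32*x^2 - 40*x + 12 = -2*r - 32*x^2 + x*(8*r - 48) + 14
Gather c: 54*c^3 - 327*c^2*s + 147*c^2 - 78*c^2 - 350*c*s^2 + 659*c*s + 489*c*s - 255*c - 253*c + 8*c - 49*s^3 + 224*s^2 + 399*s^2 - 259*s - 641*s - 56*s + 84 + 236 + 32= 54*c^3 + c^2*(69 - 327*s) + c*(-350*s^2 + 1148*s - 500) - 49*s^3 + 623*s^2 - 956*s + 352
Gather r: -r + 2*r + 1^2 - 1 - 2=r - 2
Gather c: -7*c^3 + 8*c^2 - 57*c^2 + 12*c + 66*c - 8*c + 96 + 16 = -7*c^3 - 49*c^2 + 70*c + 112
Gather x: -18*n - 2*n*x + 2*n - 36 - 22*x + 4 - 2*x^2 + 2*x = -16*n - 2*x^2 + x*(-2*n - 20) - 32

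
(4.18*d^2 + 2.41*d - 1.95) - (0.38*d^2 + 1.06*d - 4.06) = 3.8*d^2 + 1.35*d + 2.11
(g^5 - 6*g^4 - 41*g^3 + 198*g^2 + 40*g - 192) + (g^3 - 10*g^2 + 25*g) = g^5 - 6*g^4 - 40*g^3 + 188*g^2 + 65*g - 192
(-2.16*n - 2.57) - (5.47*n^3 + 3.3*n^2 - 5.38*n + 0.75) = -5.47*n^3 - 3.3*n^2 + 3.22*n - 3.32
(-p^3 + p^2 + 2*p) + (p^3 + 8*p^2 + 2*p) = 9*p^2 + 4*p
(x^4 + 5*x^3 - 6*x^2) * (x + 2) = x^5 + 7*x^4 + 4*x^3 - 12*x^2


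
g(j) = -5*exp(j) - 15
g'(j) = -5*exp(j)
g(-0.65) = -17.61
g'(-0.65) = -2.61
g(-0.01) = -19.95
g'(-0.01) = -4.95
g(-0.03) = -19.85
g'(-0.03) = -4.85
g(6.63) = -3802.41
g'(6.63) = -3787.41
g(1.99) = -51.58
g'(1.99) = -36.58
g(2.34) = -66.91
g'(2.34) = -51.91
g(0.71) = -25.17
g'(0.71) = -10.17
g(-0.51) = -18.00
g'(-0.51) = -3.00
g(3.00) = -115.43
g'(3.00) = -100.43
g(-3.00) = -15.25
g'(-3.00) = -0.25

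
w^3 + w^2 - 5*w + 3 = (w - 1)^2*(w + 3)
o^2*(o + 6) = o^3 + 6*o^2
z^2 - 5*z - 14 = (z - 7)*(z + 2)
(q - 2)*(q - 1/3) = q^2 - 7*q/3 + 2/3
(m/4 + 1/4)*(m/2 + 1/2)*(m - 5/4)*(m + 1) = m^4/8 + 7*m^3/32 - 3*m^2/32 - 11*m/32 - 5/32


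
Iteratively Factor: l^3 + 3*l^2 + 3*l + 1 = (l + 1)*(l^2 + 2*l + 1) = (l + 1)^2*(l + 1)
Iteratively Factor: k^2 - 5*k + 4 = (k - 4)*(k - 1)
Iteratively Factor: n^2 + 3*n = (n)*(n + 3)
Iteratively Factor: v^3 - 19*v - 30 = (v - 5)*(v^2 + 5*v + 6) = (v - 5)*(v + 2)*(v + 3)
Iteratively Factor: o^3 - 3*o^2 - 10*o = (o + 2)*(o^2 - 5*o) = o*(o + 2)*(o - 5)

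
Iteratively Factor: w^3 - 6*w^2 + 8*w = (w - 4)*(w^2 - 2*w) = (w - 4)*(w - 2)*(w)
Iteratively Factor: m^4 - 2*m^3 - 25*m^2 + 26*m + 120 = (m - 3)*(m^3 + m^2 - 22*m - 40) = (m - 3)*(m + 2)*(m^2 - m - 20) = (m - 3)*(m + 2)*(m + 4)*(m - 5)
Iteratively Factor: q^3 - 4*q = (q - 2)*(q^2 + 2*q) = q*(q - 2)*(q + 2)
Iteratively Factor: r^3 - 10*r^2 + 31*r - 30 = (r - 3)*(r^2 - 7*r + 10) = (r - 3)*(r - 2)*(r - 5)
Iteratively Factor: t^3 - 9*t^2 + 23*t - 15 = (t - 5)*(t^2 - 4*t + 3) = (t - 5)*(t - 3)*(t - 1)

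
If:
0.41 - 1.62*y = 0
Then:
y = 0.25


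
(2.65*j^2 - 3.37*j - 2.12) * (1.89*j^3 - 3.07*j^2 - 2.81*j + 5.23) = 5.0085*j^5 - 14.5048*j^4 - 1.1074*j^3 + 29.8376*j^2 - 11.6679*j - 11.0876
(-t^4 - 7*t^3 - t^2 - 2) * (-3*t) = 3*t^5 + 21*t^4 + 3*t^3 + 6*t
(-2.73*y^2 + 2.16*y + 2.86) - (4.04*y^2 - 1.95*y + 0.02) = -6.77*y^2 + 4.11*y + 2.84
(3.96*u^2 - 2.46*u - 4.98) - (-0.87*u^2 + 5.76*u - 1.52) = 4.83*u^2 - 8.22*u - 3.46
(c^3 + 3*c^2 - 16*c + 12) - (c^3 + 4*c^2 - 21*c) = -c^2 + 5*c + 12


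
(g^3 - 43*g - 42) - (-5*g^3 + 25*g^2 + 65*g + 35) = 6*g^3 - 25*g^2 - 108*g - 77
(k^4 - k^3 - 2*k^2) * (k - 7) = k^5 - 8*k^4 + 5*k^3 + 14*k^2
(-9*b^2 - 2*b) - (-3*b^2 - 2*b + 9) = -6*b^2 - 9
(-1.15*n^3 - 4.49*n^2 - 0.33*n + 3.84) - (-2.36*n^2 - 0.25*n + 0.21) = -1.15*n^3 - 2.13*n^2 - 0.08*n + 3.63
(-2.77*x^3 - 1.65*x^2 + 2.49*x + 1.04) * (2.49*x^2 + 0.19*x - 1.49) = -6.8973*x^5 - 4.6348*x^4 + 10.0139*x^3 + 5.5212*x^2 - 3.5125*x - 1.5496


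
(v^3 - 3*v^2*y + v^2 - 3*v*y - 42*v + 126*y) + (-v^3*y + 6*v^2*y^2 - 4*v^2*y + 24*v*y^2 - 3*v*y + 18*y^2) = -v^3*y + v^3 + 6*v^2*y^2 - 7*v^2*y + v^2 + 24*v*y^2 - 6*v*y - 42*v + 18*y^2 + 126*y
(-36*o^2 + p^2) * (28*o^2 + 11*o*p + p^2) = -1008*o^4 - 396*o^3*p - 8*o^2*p^2 + 11*o*p^3 + p^4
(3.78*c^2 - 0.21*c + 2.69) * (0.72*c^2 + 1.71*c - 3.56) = 2.7216*c^4 + 6.3126*c^3 - 11.8791*c^2 + 5.3475*c - 9.5764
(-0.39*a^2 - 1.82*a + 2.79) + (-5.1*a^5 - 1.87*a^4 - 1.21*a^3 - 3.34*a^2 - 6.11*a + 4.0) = -5.1*a^5 - 1.87*a^4 - 1.21*a^3 - 3.73*a^2 - 7.93*a + 6.79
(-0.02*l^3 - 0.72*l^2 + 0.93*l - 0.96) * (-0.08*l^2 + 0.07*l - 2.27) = 0.0016*l^5 + 0.0562*l^4 - 0.0794*l^3 + 1.7763*l^2 - 2.1783*l + 2.1792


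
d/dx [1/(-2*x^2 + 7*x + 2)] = (4*x - 7)/(-2*x^2 + 7*x + 2)^2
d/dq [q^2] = 2*q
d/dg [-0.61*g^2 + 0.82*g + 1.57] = 0.82 - 1.22*g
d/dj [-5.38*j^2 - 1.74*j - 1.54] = -10.76*j - 1.74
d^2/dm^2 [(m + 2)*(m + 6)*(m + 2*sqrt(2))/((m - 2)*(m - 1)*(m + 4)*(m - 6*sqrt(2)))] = 2*(m^9 + 6*sqrt(2)*m^8 + 24*m^8 - 24*sqrt(2)*m^7 + 54*m^7 - 918*m^6 - 564*sqrt(2)*m^6 - 3468*m^5 + 300*sqrt(2)*m^5 + 11112*m^4 + 19608*sqrt(2)*m^4 + 40688*m^3 + 35376*sqrt(2)*m^3 - 106848*sqrt(2)*m^2 - 36288*m^2 - 144000*sqrt(2)*m - 139392*m + 141312 + 266496*sqrt(2))/(m^12 - 18*sqrt(2)*m^11 + 3*m^11 - 54*sqrt(2)*m^10 + 189*m^10 + 54*sqrt(2)*m^9 + 613*m^9 - 5514*m^8 - 666*sqrt(2)*m^8 - 7716*m^7 + 5940*sqrt(2)*m^7 + 17928*sqrt(2)*m^6 + 67400*m^6 - 114192*sqrt(2)*m^5 - 31104*m^5 - 280128*m^4 + 20736*sqrt(2)*m^4 + 560384*m^3 + 590976*sqrt(2)*m^3 - 1128960*sqrt(2)*m^2 - 414720*m^2 + 110592*m + 829440*sqrt(2)*m - 221184*sqrt(2))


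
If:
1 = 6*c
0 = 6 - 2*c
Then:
No Solution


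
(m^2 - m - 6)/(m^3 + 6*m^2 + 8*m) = (m - 3)/(m*(m + 4))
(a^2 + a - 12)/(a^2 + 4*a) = (a - 3)/a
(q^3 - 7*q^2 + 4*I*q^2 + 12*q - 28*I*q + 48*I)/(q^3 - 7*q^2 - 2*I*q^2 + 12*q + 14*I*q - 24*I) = (q + 4*I)/(q - 2*I)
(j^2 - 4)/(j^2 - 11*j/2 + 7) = 2*(j + 2)/(2*j - 7)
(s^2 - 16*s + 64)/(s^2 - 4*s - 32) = (s - 8)/(s + 4)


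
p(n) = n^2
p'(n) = 2*n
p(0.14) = 0.02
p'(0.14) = 0.28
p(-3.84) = 14.75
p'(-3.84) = -7.68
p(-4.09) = 16.73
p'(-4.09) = -8.18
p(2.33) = 5.43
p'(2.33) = 4.66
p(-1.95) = 3.80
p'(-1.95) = -3.90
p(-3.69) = 13.62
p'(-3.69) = -7.38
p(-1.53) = 2.34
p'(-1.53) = -3.06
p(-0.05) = 0.00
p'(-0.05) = -0.10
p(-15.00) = 225.00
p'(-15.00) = -30.00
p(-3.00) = 9.00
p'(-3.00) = -6.00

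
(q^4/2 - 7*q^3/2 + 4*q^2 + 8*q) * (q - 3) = q^5/2 - 5*q^4 + 29*q^3/2 - 4*q^2 - 24*q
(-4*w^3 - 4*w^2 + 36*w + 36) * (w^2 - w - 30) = -4*w^5 + 160*w^3 + 120*w^2 - 1116*w - 1080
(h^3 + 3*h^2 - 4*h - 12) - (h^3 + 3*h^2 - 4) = -4*h - 8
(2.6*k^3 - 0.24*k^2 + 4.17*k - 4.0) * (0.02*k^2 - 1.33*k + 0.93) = 0.052*k^5 - 3.4628*k^4 + 2.8206*k^3 - 5.8493*k^2 + 9.1981*k - 3.72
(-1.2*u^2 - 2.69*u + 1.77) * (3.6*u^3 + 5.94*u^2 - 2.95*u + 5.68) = -4.32*u^5 - 16.812*u^4 - 6.0666*u^3 + 11.6333*u^2 - 20.5007*u + 10.0536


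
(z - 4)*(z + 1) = z^2 - 3*z - 4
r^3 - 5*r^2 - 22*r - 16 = (r - 8)*(r + 1)*(r + 2)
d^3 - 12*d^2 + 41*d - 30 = (d - 6)*(d - 5)*(d - 1)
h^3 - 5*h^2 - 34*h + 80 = (h - 8)*(h - 2)*(h + 5)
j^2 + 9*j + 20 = (j + 4)*(j + 5)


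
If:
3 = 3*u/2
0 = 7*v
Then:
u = 2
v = 0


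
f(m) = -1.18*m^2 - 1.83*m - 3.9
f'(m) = -2.36*m - 1.83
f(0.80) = -6.12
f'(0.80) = -3.72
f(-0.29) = -3.47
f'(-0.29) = -1.15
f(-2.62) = -7.21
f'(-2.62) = 4.35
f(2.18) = -13.50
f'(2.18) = -6.97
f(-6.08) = -36.39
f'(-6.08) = 12.52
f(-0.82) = -3.19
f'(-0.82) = 0.11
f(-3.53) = -12.14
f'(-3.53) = 6.50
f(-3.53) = -12.14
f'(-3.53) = 6.50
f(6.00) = -57.36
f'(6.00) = -15.99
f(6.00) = -57.36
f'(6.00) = -15.99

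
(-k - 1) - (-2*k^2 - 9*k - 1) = 2*k^2 + 8*k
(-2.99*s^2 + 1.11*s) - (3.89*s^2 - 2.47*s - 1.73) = -6.88*s^2 + 3.58*s + 1.73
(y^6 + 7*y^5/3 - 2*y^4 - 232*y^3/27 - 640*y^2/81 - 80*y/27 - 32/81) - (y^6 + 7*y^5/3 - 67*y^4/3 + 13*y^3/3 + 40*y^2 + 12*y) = 61*y^4/3 - 349*y^3/27 - 3880*y^2/81 - 404*y/27 - 32/81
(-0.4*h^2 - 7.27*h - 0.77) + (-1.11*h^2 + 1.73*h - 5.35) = -1.51*h^2 - 5.54*h - 6.12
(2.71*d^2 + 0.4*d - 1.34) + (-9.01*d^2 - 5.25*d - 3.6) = -6.3*d^2 - 4.85*d - 4.94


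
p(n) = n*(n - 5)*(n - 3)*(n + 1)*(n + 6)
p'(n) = n*(n - 5)*(n - 3)*(n + 1) + n*(n - 5)*(n - 3)*(n + 6) + n*(n - 5)*(n + 1)*(n + 6) + n*(n - 3)*(n + 1)*(n + 6) + (n - 5)*(n - 3)*(n + 1)*(n + 6)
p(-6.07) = -216.30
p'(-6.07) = 3211.63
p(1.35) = 140.43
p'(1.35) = 59.30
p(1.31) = 137.95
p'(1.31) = 64.88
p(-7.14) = -6152.17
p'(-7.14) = 8373.76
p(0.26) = 26.63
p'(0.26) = 112.49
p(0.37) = 39.32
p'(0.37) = 117.70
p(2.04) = 141.68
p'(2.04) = -61.77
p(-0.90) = -10.56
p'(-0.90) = -91.45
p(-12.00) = -201960.00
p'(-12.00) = 94194.00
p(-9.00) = -36288.00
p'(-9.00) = 26280.00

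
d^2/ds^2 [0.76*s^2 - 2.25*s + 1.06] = 1.52000000000000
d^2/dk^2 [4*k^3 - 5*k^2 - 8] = 24*k - 10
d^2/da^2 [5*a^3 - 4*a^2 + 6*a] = 30*a - 8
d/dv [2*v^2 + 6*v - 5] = 4*v + 6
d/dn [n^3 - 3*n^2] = 3*n*(n - 2)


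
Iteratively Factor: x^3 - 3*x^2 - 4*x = (x - 4)*(x^2 + x) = (x - 4)*(x + 1)*(x)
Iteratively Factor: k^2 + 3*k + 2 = (k + 1)*(k + 2)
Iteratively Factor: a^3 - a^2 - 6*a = (a)*(a^2 - a - 6) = a*(a + 2)*(a - 3)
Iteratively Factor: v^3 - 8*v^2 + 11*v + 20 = (v - 5)*(v^2 - 3*v - 4) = (v - 5)*(v - 4)*(v + 1)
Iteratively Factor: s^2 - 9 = (s - 3)*(s + 3)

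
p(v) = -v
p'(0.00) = -1.00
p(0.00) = 0.00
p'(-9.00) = -1.00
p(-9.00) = 9.00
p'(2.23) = -1.00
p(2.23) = -2.23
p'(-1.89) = -1.00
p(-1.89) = 1.89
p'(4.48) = -1.00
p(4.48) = -4.48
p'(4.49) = -1.00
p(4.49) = -4.49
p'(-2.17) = -1.00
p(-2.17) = 2.17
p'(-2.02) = -1.00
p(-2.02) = 2.02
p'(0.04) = -1.00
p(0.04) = -0.04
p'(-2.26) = -1.00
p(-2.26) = 2.26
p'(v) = -1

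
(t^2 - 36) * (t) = t^3 - 36*t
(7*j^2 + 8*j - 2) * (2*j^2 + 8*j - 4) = 14*j^4 + 72*j^3 + 32*j^2 - 48*j + 8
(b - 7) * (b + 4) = b^2 - 3*b - 28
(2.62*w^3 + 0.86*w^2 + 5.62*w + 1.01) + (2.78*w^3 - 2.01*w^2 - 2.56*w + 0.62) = 5.4*w^3 - 1.15*w^2 + 3.06*w + 1.63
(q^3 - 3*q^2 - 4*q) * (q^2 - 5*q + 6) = q^5 - 8*q^4 + 17*q^3 + 2*q^2 - 24*q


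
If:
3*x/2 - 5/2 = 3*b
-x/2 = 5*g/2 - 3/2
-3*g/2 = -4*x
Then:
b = -94/129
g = 24/43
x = 9/43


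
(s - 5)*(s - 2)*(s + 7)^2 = s^4 + 7*s^3 - 39*s^2 - 203*s + 490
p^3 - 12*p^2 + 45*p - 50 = (p - 5)^2*(p - 2)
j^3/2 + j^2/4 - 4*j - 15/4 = (j/2 + 1/2)*(j - 3)*(j + 5/2)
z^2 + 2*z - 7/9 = (z - 1/3)*(z + 7/3)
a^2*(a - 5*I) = a^3 - 5*I*a^2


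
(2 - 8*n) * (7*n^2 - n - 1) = -56*n^3 + 22*n^2 + 6*n - 2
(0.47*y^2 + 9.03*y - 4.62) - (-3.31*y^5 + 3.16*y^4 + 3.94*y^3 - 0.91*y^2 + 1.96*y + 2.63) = 3.31*y^5 - 3.16*y^4 - 3.94*y^3 + 1.38*y^2 + 7.07*y - 7.25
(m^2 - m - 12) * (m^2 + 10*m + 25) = m^4 + 9*m^3 + 3*m^2 - 145*m - 300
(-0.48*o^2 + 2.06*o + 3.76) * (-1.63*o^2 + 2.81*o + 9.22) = 0.7824*o^4 - 4.7066*o^3 - 4.7658*o^2 + 29.5588*o + 34.6672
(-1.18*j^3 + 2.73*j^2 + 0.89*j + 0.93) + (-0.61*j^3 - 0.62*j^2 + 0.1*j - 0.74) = -1.79*j^3 + 2.11*j^2 + 0.99*j + 0.19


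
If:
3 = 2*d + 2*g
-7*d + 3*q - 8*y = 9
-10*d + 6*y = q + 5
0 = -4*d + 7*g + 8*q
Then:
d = -857/866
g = 1078/433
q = -2315/866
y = -2185/1732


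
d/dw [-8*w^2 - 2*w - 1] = -16*w - 2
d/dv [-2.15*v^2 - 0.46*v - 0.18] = -4.3*v - 0.46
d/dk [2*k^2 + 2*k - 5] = 4*k + 2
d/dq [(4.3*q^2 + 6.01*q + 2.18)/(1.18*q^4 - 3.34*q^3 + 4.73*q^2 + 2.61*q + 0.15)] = (-10.148*q^5 - 6.9134*q^4 + 29.8572*q^3 + 4.6393*q^2 - 19.3328*q - 4.7883)/(1.3924*q^8 - 7.8824*q^7 + 22.3184*q^6 - 25.4368*q^5 + 5.2921*q^4 + 23.6886*q^3 + 8.2311*q^2 + 0.783*q + 0.0225)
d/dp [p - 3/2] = 1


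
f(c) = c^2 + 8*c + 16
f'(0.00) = 8.00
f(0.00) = 16.00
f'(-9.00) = -10.00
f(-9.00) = 25.00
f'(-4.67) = -1.34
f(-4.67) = 0.45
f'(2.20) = 12.40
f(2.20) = 38.44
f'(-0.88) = 6.24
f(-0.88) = 9.73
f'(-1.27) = 5.46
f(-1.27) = 7.45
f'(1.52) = 11.04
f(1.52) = 30.47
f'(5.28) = 18.56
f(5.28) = 86.12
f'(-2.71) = 2.58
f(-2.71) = 1.66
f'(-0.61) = 6.78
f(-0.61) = 11.49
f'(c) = 2*c + 8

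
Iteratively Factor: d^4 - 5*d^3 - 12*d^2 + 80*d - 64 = (d - 1)*(d^3 - 4*d^2 - 16*d + 64) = (d - 1)*(d + 4)*(d^2 - 8*d + 16) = (d - 4)*(d - 1)*(d + 4)*(d - 4)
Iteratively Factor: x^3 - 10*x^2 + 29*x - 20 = (x - 1)*(x^2 - 9*x + 20) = (x - 5)*(x - 1)*(x - 4)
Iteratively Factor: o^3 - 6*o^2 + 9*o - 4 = (o - 1)*(o^2 - 5*o + 4) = (o - 1)^2*(o - 4)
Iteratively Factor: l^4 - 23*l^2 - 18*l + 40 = (l - 5)*(l^3 + 5*l^2 + 2*l - 8) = (l - 5)*(l + 2)*(l^2 + 3*l - 4) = (l - 5)*(l - 1)*(l + 2)*(l + 4)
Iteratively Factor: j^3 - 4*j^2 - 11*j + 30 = (j + 3)*(j^2 - 7*j + 10) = (j - 2)*(j + 3)*(j - 5)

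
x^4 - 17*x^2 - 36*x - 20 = (x - 5)*(x + 1)*(x + 2)^2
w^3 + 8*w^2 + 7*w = w*(w + 1)*(w + 7)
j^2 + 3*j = j*(j + 3)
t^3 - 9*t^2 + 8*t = t*(t - 8)*(t - 1)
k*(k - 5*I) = k^2 - 5*I*k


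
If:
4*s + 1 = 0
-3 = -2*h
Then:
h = 3/2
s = -1/4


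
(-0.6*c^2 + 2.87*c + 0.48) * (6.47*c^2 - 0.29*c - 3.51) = -3.882*c^4 + 18.7429*c^3 + 4.3793*c^2 - 10.2129*c - 1.6848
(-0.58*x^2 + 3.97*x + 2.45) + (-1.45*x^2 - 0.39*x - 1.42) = -2.03*x^2 + 3.58*x + 1.03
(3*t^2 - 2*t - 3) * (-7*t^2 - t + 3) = -21*t^4 + 11*t^3 + 32*t^2 - 3*t - 9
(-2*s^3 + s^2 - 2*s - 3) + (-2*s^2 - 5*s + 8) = -2*s^3 - s^2 - 7*s + 5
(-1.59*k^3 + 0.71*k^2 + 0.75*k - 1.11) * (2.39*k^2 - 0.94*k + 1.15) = -3.8001*k^5 + 3.1915*k^4 - 0.7034*k^3 - 2.5414*k^2 + 1.9059*k - 1.2765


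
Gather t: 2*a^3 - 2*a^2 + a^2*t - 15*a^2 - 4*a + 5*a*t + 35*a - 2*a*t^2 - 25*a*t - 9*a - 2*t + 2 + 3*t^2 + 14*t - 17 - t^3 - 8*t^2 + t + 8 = 2*a^3 - 17*a^2 + 22*a - t^3 + t^2*(-2*a - 5) + t*(a^2 - 20*a + 13) - 7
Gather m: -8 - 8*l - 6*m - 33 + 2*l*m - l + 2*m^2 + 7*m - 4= -9*l + 2*m^2 + m*(2*l + 1) - 45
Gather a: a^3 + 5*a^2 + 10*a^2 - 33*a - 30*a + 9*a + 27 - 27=a^3 + 15*a^2 - 54*a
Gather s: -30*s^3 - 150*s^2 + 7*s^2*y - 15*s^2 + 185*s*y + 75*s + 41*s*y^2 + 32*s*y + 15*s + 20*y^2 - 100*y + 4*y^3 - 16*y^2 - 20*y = -30*s^3 + s^2*(7*y - 165) + s*(41*y^2 + 217*y + 90) + 4*y^3 + 4*y^2 - 120*y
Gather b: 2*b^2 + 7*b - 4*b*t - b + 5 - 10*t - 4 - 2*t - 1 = 2*b^2 + b*(6 - 4*t) - 12*t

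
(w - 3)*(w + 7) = w^2 + 4*w - 21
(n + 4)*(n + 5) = n^2 + 9*n + 20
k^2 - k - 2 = (k - 2)*(k + 1)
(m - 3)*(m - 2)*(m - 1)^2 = m^4 - 7*m^3 + 17*m^2 - 17*m + 6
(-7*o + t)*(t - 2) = -7*o*t + 14*o + t^2 - 2*t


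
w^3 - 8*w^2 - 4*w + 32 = (w - 8)*(w - 2)*(w + 2)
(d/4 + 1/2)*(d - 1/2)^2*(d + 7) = d^4/4 + 2*d^3 + 21*d^2/16 - 47*d/16 + 7/8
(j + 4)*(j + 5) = j^2 + 9*j + 20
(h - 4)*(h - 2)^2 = h^3 - 8*h^2 + 20*h - 16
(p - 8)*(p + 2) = p^2 - 6*p - 16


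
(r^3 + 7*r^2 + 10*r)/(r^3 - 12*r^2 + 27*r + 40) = r*(r^2 + 7*r + 10)/(r^3 - 12*r^2 + 27*r + 40)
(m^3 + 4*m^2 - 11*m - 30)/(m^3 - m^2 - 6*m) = (m + 5)/m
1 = 1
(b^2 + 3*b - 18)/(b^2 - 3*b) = (b + 6)/b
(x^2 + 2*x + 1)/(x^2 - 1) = (x + 1)/(x - 1)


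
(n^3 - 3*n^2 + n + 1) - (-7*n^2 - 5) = n^3 + 4*n^2 + n + 6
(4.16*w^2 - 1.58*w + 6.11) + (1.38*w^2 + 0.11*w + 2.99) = 5.54*w^2 - 1.47*w + 9.1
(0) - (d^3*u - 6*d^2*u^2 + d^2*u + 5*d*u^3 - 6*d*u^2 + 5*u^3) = -d^3*u + 6*d^2*u^2 - d^2*u - 5*d*u^3 + 6*d*u^2 - 5*u^3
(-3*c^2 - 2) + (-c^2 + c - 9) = -4*c^2 + c - 11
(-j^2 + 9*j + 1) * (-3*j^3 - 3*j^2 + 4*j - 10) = 3*j^5 - 24*j^4 - 34*j^3 + 43*j^2 - 86*j - 10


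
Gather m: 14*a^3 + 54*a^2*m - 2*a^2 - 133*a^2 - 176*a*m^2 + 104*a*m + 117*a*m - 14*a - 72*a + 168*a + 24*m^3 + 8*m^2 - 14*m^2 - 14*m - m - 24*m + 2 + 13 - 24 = 14*a^3 - 135*a^2 + 82*a + 24*m^3 + m^2*(-176*a - 6) + m*(54*a^2 + 221*a - 39) - 9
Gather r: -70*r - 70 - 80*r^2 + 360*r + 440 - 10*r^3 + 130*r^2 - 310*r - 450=-10*r^3 + 50*r^2 - 20*r - 80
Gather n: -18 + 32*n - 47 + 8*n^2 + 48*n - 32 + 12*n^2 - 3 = 20*n^2 + 80*n - 100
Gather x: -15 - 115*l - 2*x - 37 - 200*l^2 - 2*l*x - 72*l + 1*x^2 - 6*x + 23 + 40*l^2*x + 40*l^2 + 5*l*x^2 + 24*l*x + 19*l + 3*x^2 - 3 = -160*l^2 - 168*l + x^2*(5*l + 4) + x*(40*l^2 + 22*l - 8) - 32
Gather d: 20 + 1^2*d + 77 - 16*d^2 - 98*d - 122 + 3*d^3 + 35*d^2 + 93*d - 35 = 3*d^3 + 19*d^2 - 4*d - 60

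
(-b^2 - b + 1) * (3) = -3*b^2 - 3*b + 3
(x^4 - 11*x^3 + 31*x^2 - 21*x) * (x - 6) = x^5 - 17*x^4 + 97*x^3 - 207*x^2 + 126*x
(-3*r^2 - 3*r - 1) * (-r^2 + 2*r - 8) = 3*r^4 - 3*r^3 + 19*r^2 + 22*r + 8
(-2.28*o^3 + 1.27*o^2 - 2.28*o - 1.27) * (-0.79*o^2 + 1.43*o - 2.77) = 1.8012*o^5 - 4.2637*o^4 + 9.9329*o^3 - 5.775*o^2 + 4.4995*o + 3.5179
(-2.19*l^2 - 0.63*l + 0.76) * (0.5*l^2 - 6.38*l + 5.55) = -1.095*l^4 + 13.6572*l^3 - 7.7551*l^2 - 8.3453*l + 4.218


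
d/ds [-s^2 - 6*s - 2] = -2*s - 6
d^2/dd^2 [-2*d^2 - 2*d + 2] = -4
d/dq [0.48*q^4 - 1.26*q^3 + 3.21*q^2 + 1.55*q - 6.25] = 1.92*q^3 - 3.78*q^2 + 6.42*q + 1.55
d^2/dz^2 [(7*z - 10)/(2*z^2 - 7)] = 4*(8*z^2*(7*z - 10) + (10 - 21*z)*(2*z^2 - 7))/(2*z^2 - 7)^3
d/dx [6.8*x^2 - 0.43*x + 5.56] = 13.6*x - 0.43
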